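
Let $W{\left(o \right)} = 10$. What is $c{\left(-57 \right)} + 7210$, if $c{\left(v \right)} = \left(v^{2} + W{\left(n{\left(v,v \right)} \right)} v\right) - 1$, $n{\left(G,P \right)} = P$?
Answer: $9888$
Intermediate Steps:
$c{\left(v \right)} = -1 + v^{2} + 10 v$ ($c{\left(v \right)} = \left(v^{2} + 10 v\right) - 1 = -1 + v^{2} + 10 v$)
$c{\left(-57 \right)} + 7210 = \left(-1 + \left(-57\right)^{2} + 10 \left(-57\right)\right) + 7210 = \left(-1 + 3249 - 570\right) + 7210 = 2678 + 7210 = 9888$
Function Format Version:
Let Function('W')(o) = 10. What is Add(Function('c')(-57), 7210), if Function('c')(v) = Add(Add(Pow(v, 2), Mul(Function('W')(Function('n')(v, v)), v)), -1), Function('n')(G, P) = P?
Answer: 9888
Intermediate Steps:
Function('c')(v) = Add(-1, Pow(v, 2), Mul(10, v)) (Function('c')(v) = Add(Add(Pow(v, 2), Mul(10, v)), -1) = Add(-1, Pow(v, 2), Mul(10, v)))
Add(Function('c')(-57), 7210) = Add(Add(-1, Pow(-57, 2), Mul(10, -57)), 7210) = Add(Add(-1, 3249, -570), 7210) = Add(2678, 7210) = 9888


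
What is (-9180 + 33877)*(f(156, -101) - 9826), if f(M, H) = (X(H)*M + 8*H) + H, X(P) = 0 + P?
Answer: -654248227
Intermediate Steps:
X(P) = P
f(M, H) = 9*H + H*M (f(M, H) = (H*M + 8*H) + H = (8*H + H*M) + H = 9*H + H*M)
(-9180 + 33877)*(f(156, -101) - 9826) = (-9180 + 33877)*(-101*(9 + 156) - 9826) = 24697*(-101*165 - 9826) = 24697*(-16665 - 9826) = 24697*(-26491) = -654248227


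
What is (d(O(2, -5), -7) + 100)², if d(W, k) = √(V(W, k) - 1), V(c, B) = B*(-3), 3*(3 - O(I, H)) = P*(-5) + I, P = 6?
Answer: 10020 + 400*√5 ≈ 10914.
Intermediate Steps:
O(I, H) = 13 - I/3 (O(I, H) = 3 - (6*(-5) + I)/3 = 3 - (-30 + I)/3 = 3 + (10 - I/3) = 13 - I/3)
V(c, B) = -3*B
d(W, k) = √(-1 - 3*k) (d(W, k) = √(-3*k - 1) = √(-1 - 3*k))
(d(O(2, -5), -7) + 100)² = (√(-1 - 3*(-7)) + 100)² = (√(-1 + 21) + 100)² = (√20 + 100)² = (2*√5 + 100)² = (100 + 2*√5)²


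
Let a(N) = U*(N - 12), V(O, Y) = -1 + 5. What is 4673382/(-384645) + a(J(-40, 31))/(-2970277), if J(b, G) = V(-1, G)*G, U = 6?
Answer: -4627165849418/380834065555 ≈ -12.150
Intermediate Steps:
V(O, Y) = 4
J(b, G) = 4*G
a(N) = -72 + 6*N (a(N) = 6*(N - 12) = 6*(-12 + N) = -72 + 6*N)
4673382/(-384645) + a(J(-40, 31))/(-2970277) = 4673382/(-384645) + (-72 + 6*(4*31))/(-2970277) = 4673382*(-1/384645) + (-72 + 6*124)*(-1/2970277) = -1557794/128215 + (-72 + 744)*(-1/2970277) = -1557794/128215 + 672*(-1/2970277) = -1557794/128215 - 672/2970277 = -4627165849418/380834065555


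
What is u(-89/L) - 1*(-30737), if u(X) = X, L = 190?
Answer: 5839941/190 ≈ 30737.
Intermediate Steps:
u(-89/L) - 1*(-30737) = -89/190 - 1*(-30737) = -89*1/190 + 30737 = -89/190 + 30737 = 5839941/190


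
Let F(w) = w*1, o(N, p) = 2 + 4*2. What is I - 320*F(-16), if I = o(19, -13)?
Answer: 5130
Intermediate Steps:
o(N, p) = 10 (o(N, p) = 2 + 8 = 10)
F(w) = w
I = 10
I - 320*F(-16) = 10 - 320*(-16) = 10 + 5120 = 5130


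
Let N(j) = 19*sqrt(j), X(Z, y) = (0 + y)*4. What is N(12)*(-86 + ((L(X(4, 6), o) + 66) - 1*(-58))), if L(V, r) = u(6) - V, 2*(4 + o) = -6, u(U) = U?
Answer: 760*sqrt(3) ≈ 1316.4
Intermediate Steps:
X(Z, y) = 4*y (X(Z, y) = y*4 = 4*y)
o = -7 (o = -4 + (1/2)*(-6) = -4 - 3 = -7)
L(V, r) = 6 - V
N(12)*(-86 + ((L(X(4, 6), o) + 66) - 1*(-58))) = (19*sqrt(12))*(-86 + (((6 - 4*6) + 66) - 1*(-58))) = (19*(2*sqrt(3)))*(-86 + (((6 - 1*24) + 66) + 58)) = (38*sqrt(3))*(-86 + (((6 - 24) + 66) + 58)) = (38*sqrt(3))*(-86 + ((-18 + 66) + 58)) = (38*sqrt(3))*(-86 + (48 + 58)) = (38*sqrt(3))*(-86 + 106) = (38*sqrt(3))*20 = 760*sqrt(3)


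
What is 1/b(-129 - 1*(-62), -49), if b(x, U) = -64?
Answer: -1/64 ≈ -0.015625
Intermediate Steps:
1/b(-129 - 1*(-62), -49) = 1/(-64) = -1/64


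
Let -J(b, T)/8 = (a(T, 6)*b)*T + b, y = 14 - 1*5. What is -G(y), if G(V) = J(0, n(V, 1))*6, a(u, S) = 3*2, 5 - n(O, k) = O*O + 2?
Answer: 0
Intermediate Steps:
n(O, k) = 3 - O**2 (n(O, k) = 5 - (O*O + 2) = 5 - (O**2 + 2) = 5 - (2 + O**2) = 5 + (-2 - O**2) = 3 - O**2)
a(u, S) = 6
y = 9 (y = 14 - 5 = 9)
J(b, T) = -8*b - 48*T*b (J(b, T) = -8*((6*b)*T + b) = -8*(6*T*b + b) = -8*(b + 6*T*b) = -8*b - 48*T*b)
G(V) = 0 (G(V) = -8*0*(1 + 6*(3 - V**2))*6 = -8*0*(1 + (18 - 6*V**2))*6 = -8*0*(19 - 6*V**2)*6 = 0*6 = 0)
-G(y) = -1*0 = 0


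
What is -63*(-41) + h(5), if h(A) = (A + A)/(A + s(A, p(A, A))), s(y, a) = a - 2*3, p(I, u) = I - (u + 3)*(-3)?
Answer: 36167/14 ≈ 2583.4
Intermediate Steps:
p(I, u) = 9 + I + 3*u (p(I, u) = I - (3 + u)*(-3) = I - (-9 - 3*u) = I + (9 + 3*u) = 9 + I + 3*u)
s(y, a) = -6 + a (s(y, a) = a - 6 = -6 + a)
h(A) = 2*A/(3 + 5*A) (h(A) = (A + A)/(A + (-6 + (9 + A + 3*A))) = (2*A)/(A + (-6 + (9 + 4*A))) = (2*A)/(A + (3 + 4*A)) = (2*A)/(3 + 5*A) = 2*A/(3 + 5*A))
-63*(-41) + h(5) = -63*(-41) + 2*5/(3 + 5*5) = 2583 + 2*5/(3 + 25) = 2583 + 2*5/28 = 2583 + 2*5*(1/28) = 2583 + 5/14 = 36167/14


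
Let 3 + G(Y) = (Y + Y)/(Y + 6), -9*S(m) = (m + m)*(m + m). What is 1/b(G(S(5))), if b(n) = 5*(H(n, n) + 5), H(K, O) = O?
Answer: 23/730 ≈ 0.031507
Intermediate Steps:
S(m) = -4*m²/9 (S(m) = -(m + m)*(m + m)/9 = -2*m*2*m/9 = -4*m²/9)
G(Y) = -3 + 2*Y/(6 + Y) (G(Y) = -3 + (Y + Y)/(Y + 6) = -3 + (2*Y)/(6 + Y) = -3 + 2*Y/(6 + Y))
b(n) = 25 + 5*n (b(n) = 5*(n + 5) = 5*(5 + n) = 25 + 5*n)
1/b(G(S(5))) = 1/(25 + 5*((-18 - (-4)*5²/9)/(6 - 4/9*5²))) = 1/(25 + 5*((-18 - (-4)*25/9)/(6 - 4/9*25))) = 1/(25 + 5*((-18 - 1*(-100/9))/(6 - 100/9))) = 1/(25 + 5*((-18 + 100/9)/(-46/9))) = 1/(25 + 5*(-9/46*(-62/9))) = 1/(25 + 5*(31/23)) = 1/(25 + 155/23) = 1/(730/23) = 23/730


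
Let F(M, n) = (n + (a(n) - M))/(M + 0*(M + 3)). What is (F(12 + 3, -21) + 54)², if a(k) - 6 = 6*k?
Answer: 47524/25 ≈ 1901.0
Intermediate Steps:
a(k) = 6 + 6*k
F(M, n) = (6 - M + 7*n)/M (F(M, n) = (n + ((6 + 6*n) - M))/(M + 0*(M + 3)) = (n + (6 - M + 6*n))/(M + 0*(3 + M)) = (6 - M + 7*n)/(M + 0) = (6 - M + 7*n)/M)
(F(12 + 3, -21) + 54)² = ((6 - (12 + 3) + 7*(-21))/(12 + 3) + 54)² = ((6 - 1*15 - 147)/15 + 54)² = ((6 - 15 - 147)/15 + 54)² = ((1/15)*(-156) + 54)² = (-52/5 + 54)² = (218/5)² = 47524/25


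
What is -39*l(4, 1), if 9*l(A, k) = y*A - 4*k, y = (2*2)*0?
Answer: 52/3 ≈ 17.333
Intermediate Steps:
y = 0 (y = 4*0 = 0)
l(A, k) = -4*k/9 (l(A, k) = (0*A - 4*k)/9 = (0 - 4*k)/9 = (-4*k)/9 = -4*k/9)
-39*l(4, 1) = -(-52)/3 = -39*(-4/9) = 52/3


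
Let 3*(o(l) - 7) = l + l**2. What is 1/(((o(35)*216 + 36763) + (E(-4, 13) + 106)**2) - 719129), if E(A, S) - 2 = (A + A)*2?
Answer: -1/581670 ≈ -1.7192e-6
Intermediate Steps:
E(A, S) = 2 + 4*A (E(A, S) = 2 + (A + A)*2 = 2 + (2*A)*2 = 2 + 4*A)
o(l) = 7 + l/3 + l**2/3 (o(l) = 7 + (l + l**2)/3 = 7 + (l/3 + l**2/3) = 7 + l/3 + l**2/3)
1/(((o(35)*216 + 36763) + (E(-4, 13) + 106)**2) - 719129) = 1/((((7 + (1/3)*35 + (1/3)*35**2)*216 + 36763) + ((2 + 4*(-4)) + 106)**2) - 719129) = 1/((((7 + 35/3 + (1/3)*1225)*216 + 36763) + ((2 - 16) + 106)**2) - 719129) = 1/((((7 + 35/3 + 1225/3)*216 + 36763) + (-14 + 106)**2) - 719129) = 1/(((427*216 + 36763) + 92**2) - 719129) = 1/(((92232 + 36763) + 8464) - 719129) = 1/((128995 + 8464) - 719129) = 1/(137459 - 719129) = 1/(-581670) = -1/581670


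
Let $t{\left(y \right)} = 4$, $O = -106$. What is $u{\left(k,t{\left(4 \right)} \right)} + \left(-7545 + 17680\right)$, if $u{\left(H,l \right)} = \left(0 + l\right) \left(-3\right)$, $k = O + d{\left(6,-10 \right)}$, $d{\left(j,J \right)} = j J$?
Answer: $10123$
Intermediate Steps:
$d{\left(j,J \right)} = J j$
$k = -166$ ($k = -106 - 60 = -166$)
$u{\left(H,l \right)} = - 3 l$ ($u{\left(H,l \right)} = l \left(-3\right) = - 3 l$)
$u{\left(k,t{\left(4 \right)} \right)} + \left(-7545 + 17680\right) = \left(-3\right) 4 + \left(-7545 + 17680\right) = -12 + 10135 = 10123$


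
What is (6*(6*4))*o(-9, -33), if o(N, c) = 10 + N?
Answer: 144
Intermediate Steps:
(6*(6*4))*o(-9, -33) = (6*(6*4))*(10 - 9) = (6*24)*1 = 144*1 = 144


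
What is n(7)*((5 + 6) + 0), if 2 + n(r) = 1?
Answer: -11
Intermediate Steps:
n(r) = -1 (n(r) = -2 + 1 = -1)
n(7)*((5 + 6) + 0) = -((5 + 6) + 0) = -(11 + 0) = -1*11 = -11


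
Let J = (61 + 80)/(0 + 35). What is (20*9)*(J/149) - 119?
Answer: -119041/1043 ≈ -114.13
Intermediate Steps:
J = 141/35 ≈ 4.0286
(20*9)*(J/149) - 119 = (20*9)*((141/35)/149) - 119 = 180*((141/35)*(1/149)) - 119 = 180*(141/5215) - 119 = 5076/1043 - 119 = -119041/1043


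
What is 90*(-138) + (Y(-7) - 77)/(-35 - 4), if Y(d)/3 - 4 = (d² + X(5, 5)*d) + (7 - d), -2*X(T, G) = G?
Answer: -969113/78 ≈ -12425.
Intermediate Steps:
X(T, G) = -G/2
Y(d) = 33 + 3*d² - 21*d/2 (Y(d) = 12 + 3*((d² + (-½*5)*d) + (7 - d)) = 12 + 3*((d² - 5*d/2) + (7 - d)) = 12 + 3*(7 + d² - 7*d/2) = 12 + (21 + 3*d² - 21*d/2) = 33 + 3*d² - 21*d/2)
90*(-138) + (Y(-7) - 77)/(-35 - 4) = 90*(-138) + ((33 + 3*(-7)² - 21/2*(-7)) - 77)/(-35 - 4) = -12420 + ((33 + 3*49 + 147/2) - 77)/(-39) = -12420 + ((33 + 147 + 147/2) - 77)*(-1/39) = -12420 + (507/2 - 77)*(-1/39) = -12420 + (353/2)*(-1/39) = -12420 - 353/78 = -969113/78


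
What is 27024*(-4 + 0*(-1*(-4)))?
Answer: -108096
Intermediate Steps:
27024*(-4 + 0*(-1*(-4))) = 27024*(-4 + 0*4) = 27024*(-4 + 0) = 27024*(-4) = -108096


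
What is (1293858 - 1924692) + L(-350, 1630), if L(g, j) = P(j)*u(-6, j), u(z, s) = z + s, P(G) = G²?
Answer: 4314174766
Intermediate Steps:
u(z, s) = s + z
L(g, j) = j²*(-6 + j) (L(g, j) = j²*(j - 6) = j²*(-6 + j))
(1293858 - 1924692) + L(-350, 1630) = (1293858 - 1924692) + 1630²*(-6 + 1630) = -630834 + 2656900*1624 = -630834 + 4314805600 = 4314174766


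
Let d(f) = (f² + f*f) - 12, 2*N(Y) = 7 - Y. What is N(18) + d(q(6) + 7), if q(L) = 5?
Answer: 541/2 ≈ 270.50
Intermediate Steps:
N(Y) = 7/2 - Y/2 (N(Y) = (7 - Y)/2 = 7/2 - Y/2)
d(f) = -12 + 2*f² (d(f) = (f² + f²) - 12 = 2*f² - 12 = -12 + 2*f²)
N(18) + d(q(6) + 7) = (7/2 - ½*18) + (-12 + 2*(5 + 7)²) = (7/2 - 9) + (-12 + 2*12²) = -11/2 + (-12 + 2*144) = -11/2 + (-12 + 288) = -11/2 + 276 = 541/2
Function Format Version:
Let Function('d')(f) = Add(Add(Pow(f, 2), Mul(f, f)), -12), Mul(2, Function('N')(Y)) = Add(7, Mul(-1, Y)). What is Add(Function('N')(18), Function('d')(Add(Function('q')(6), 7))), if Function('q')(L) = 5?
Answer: Rational(541, 2) ≈ 270.50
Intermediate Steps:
Function('N')(Y) = Add(Rational(7, 2), Mul(Rational(-1, 2), Y)) (Function('N')(Y) = Mul(Rational(1, 2), Add(7, Mul(-1, Y))) = Add(Rational(7, 2), Mul(Rational(-1, 2), Y)))
Function('d')(f) = Add(-12, Mul(2, Pow(f, 2))) (Function('d')(f) = Add(Add(Pow(f, 2), Pow(f, 2)), -12) = Add(Mul(2, Pow(f, 2)), -12) = Add(-12, Mul(2, Pow(f, 2))))
Add(Function('N')(18), Function('d')(Add(Function('q')(6), 7))) = Add(Add(Rational(7, 2), Mul(Rational(-1, 2), 18)), Add(-12, Mul(2, Pow(Add(5, 7), 2)))) = Add(Add(Rational(7, 2), -9), Add(-12, Mul(2, Pow(12, 2)))) = Add(Rational(-11, 2), Add(-12, Mul(2, 144))) = Add(Rational(-11, 2), Add(-12, 288)) = Add(Rational(-11, 2), 276) = Rational(541, 2)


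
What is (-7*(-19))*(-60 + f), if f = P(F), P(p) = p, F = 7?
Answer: -7049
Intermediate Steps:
f = 7
(-7*(-19))*(-60 + f) = (-7*(-19))*(-60 + 7) = 133*(-53) = -7049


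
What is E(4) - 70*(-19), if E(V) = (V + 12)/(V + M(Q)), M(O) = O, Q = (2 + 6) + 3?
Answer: 19966/15 ≈ 1331.1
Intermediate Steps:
Q = 11 (Q = 8 + 3 = 11)
E(V) = (12 + V)/(11 + V) (E(V) = (V + 12)/(V + 11) = (12 + V)/(11 + V))
E(4) - 70*(-19) = (12 + 4)/(11 + 4) - 70*(-19) = 16/15 + 1330 = 19966/15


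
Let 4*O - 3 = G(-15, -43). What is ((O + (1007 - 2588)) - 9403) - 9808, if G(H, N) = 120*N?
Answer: -88325/4 ≈ -22081.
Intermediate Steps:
O = -5157/4 (O = ¾ + (120*(-43))/4 = ¾ + (¼)*(-5160) = ¾ - 1290 = -5157/4 ≈ -1289.3)
((O + (1007 - 2588)) - 9403) - 9808 = ((-5157/4 + (1007 - 2588)) - 9403) - 9808 = ((-5157/4 - 1581) - 9403) - 9808 = (-11481/4 - 9403) - 9808 = -49093/4 - 9808 = -88325/4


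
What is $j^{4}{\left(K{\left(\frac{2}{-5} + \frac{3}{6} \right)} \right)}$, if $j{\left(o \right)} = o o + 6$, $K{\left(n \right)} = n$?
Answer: $\frac{130466162401}{100000000} \approx 1304.7$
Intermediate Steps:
$j{\left(o \right)} = 6 + o^{2}$ ($j{\left(o \right)} = o^{2} + 6 = 6 + o^{2}$)
$j^{4}{\left(K{\left(\frac{2}{-5} + \frac{3}{6} \right)} \right)} = \left(6 + \left(\frac{2}{-5} + \frac{3}{6}\right)^{2}\right)^{4} = \left(6 + \left(2 \left(- \frac{1}{5}\right) + 3 \cdot \frac{1}{6}\right)^{2}\right)^{4} = \left(6 + \left(- \frac{2}{5} + \frac{1}{2}\right)^{2}\right)^{4} = \left(6 + \left(\frac{1}{10}\right)^{2}\right)^{4} = \left(6 + \frac{1}{100}\right)^{4} = \left(\frac{601}{100}\right)^{4} = \frac{130466162401}{100000000}$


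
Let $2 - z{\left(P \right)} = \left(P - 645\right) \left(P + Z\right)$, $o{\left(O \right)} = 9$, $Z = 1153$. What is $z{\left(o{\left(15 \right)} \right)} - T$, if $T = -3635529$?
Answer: $4374563$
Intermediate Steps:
$z{\left(P \right)} = 2 - \left(-645 + P\right) \left(1153 + P\right)$ ($z{\left(P \right)} = 2 - \left(P - 645\right) \left(P + 1153\right) = 2 - \left(-645 + P\right) \left(1153 + P\right)$)
$z{\left(o{\left(15 \right)} \right)} - T = \left(743687 - 9^{2} - 4572\right) - -3635529 = \left(743687 - 81 - 4572\right) + 3635529 = 739034 + 3635529 = 4374563$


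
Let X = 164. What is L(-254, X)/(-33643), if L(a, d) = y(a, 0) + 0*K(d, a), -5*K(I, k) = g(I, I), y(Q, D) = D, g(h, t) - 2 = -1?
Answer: 0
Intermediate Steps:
g(h, t) = 1 (g(h, t) = 2 - 1 = 1)
K(I, k) = -⅕ (K(I, k) = -⅕*1 = -⅕)
L(a, d) = 0 (L(a, d) = 0 + 0*(-⅕) = 0 + 0 = 0)
L(-254, X)/(-33643) = 0/(-33643) = 0*(-1/33643) = 0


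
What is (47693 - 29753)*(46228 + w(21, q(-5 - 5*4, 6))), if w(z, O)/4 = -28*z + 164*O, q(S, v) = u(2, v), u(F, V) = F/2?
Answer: 798904080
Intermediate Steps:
u(F, V) = F/2 (u(F, V) = F*(½) = F/2)
q(S, v) = 1 (q(S, v) = (½)*2 = 1)
w(z, O) = -112*z + 656*O (w(z, O) = 4*(-28*z + 164*O) = -112*z + 656*O)
(47693 - 29753)*(46228 + w(21, q(-5 - 5*4, 6))) = (47693 - 29753)*(46228 + (-112*21 + 656*1)) = 17940*(46228 + (-2352 + 656)) = 17940*(46228 - 1696) = 17940*44532 = 798904080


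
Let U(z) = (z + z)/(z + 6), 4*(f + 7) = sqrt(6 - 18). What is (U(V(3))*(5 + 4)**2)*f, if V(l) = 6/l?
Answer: -567/2 + 81*I*sqrt(3)/4 ≈ -283.5 + 35.074*I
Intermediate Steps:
f = -7 + I*sqrt(3)/2 (f = -7 + sqrt(6 - 18)/4 = -7 + sqrt(-12)/4 = -7 + (2*I*sqrt(3))/4 = -7 + I*sqrt(3)/2 ≈ -7.0 + 0.86602*I)
U(z) = 2*z/(6 + z) (U(z) = (2*z)/(6 + z) = 2*z/(6 + z))
(U(V(3))*(5 + 4)**2)*f = ((2*(6/3)/(6 + 6/3))*(5 + 4)**2)*(-7 + I*sqrt(3)/2) = ((2*(6*(1/3))/(6 + 6*(1/3)))*9**2)*(-7 + I*sqrt(3)/2) = ((2*2/(6 + 2))*81)*(-7 + I*sqrt(3)/2) = ((2*2/8)*81)*(-7 + I*sqrt(3)/2) = ((2*2*(1/8))*81)*(-7 + I*sqrt(3)/2) = ((1/2)*81)*(-7 + I*sqrt(3)/2) = 81*(-7 + I*sqrt(3)/2)/2 = -567/2 + 81*I*sqrt(3)/4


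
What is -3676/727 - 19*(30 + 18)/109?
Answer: -1063708/79243 ≈ -13.423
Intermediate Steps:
-3676/727 - 19*(30 + 18)/109 = -3676*1/727 - 19*48*(1/109) = -3676/727 - 912*1/109 = -3676/727 - 912/109 = -1063708/79243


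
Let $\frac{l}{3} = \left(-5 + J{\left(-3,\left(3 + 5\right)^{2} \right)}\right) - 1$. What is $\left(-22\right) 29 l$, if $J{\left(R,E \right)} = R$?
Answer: $17226$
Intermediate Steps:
$l = -27$ ($l = 3 \left(\left(-5 - 3\right) - 1\right) = 3 \left(-8 - 1\right) = 3 \left(-9\right) = -27$)
$\left(-22\right) 29 l = \left(-22\right) 29 \left(-27\right) = \left(-638\right) \left(-27\right) = 17226$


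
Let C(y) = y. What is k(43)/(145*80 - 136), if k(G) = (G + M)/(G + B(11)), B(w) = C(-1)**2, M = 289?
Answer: 83/126104 ≈ 0.00065819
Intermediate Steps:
B(w) = 1 (B(w) = (-1)**2 = 1)
k(G) = (289 + G)/(1 + G) (k(G) = (G + 289)/(G + 1) = (289 + G)/(1 + G))
k(43)/(145*80 - 136) = ((289 + 43)/(1 + 43))/(145*80 - 136) = (332/44)/(11600 - 136) = ((1/44)*332)/11464 = (83/11)*(1/11464) = 83/126104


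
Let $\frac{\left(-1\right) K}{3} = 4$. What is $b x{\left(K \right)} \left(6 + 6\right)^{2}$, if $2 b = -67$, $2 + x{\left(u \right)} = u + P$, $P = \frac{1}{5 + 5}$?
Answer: $\frac{335268}{5} \approx 67054.0$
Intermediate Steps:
$K = -12$ ($K = \left(-3\right) 4 = -12$)
$P = \frac{1}{10} \approx 0.1$
$x{\left(u \right)} = - \frac{19}{10} + u$ ($x{\left(u \right)} = -2 + \left(u + \frac{1}{10}\right) = -2 + \left(\frac{1}{10} + u\right) = - \frac{19}{10} + u$)
$b = - \frac{67}{2}$ ($b = \frac{1}{2} \left(-67\right) = - \frac{67}{2} \approx -33.5$)
$b x{\left(K \right)} \left(6 + 6\right)^{2} = - \frac{67 \left(- \frac{19}{10} - 12\right)}{2} \left(6 + 6\right)^{2} = \left(- \frac{67}{2}\right) \left(- \frac{139}{10}\right) 12^{2} = \frac{9313}{20} \cdot 144 = \frac{335268}{5}$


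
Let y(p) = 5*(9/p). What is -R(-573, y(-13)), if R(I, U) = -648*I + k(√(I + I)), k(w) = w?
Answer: -371304 - I*√1146 ≈ -3.713e+5 - 33.853*I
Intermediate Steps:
y(p) = 45/p
R(I, U) = -648*I + √2*√I (R(I, U) = -648*I + √(I + I) = -648*I + √(2*I) = -648*I + √2*√I)
-R(-573, y(-13)) = -(-648*(-573) + √2*√(-573)) = -(371304 + √2*(I*√573)) = -(371304 + I*√1146) = -371304 - I*√1146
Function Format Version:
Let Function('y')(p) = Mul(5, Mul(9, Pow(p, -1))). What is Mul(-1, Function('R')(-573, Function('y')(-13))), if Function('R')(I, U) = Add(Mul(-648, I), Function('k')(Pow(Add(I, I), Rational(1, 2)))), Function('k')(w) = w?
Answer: Add(-371304, Mul(-1, I, Pow(1146, Rational(1, 2)))) ≈ Add(-3.7130e+5, Mul(-33.853, I))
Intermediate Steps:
Function('y')(p) = Mul(45, Pow(p, -1))
Function('R')(I, U) = Add(Mul(-648, I), Mul(Pow(2, Rational(1, 2)), Pow(I, Rational(1, 2)))) (Function('R')(I, U) = Add(Mul(-648, I), Pow(Add(I, I), Rational(1, 2))) = Add(Mul(-648, I), Pow(Mul(2, I), Rational(1, 2))) = Add(Mul(-648, I), Mul(Pow(2, Rational(1, 2)), Pow(I, Rational(1, 2)))))
Mul(-1, Function('R')(-573, Function('y')(-13))) = Mul(-1, Add(Mul(-648, -573), Mul(Pow(2, Rational(1, 2)), Pow(-573, Rational(1, 2))))) = Mul(-1, Add(371304, Mul(Pow(2, Rational(1, 2)), Mul(I, Pow(573, Rational(1, 2)))))) = Mul(-1, Add(371304, Mul(I, Pow(1146, Rational(1, 2))))) = Add(-371304, Mul(-1, I, Pow(1146, Rational(1, 2))))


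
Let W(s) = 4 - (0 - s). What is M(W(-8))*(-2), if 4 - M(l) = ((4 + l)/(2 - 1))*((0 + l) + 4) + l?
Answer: -16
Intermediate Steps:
W(s) = 4 + s (W(s) = 4 - (-1)*s = 4 + s)
M(l) = 4 - l - (4 + l)**2 (M(l) = 4 - (((4 + l)/(2 - 1))*((0 + l) + 4) + l) = 4 - (((4 + l)/1)*(l + 4) + l) = 4 - (((4 + l)*1)*(4 + l) + l) = 4 - ((4 + l)*(4 + l) + l) = 4 - ((4 + l)**2 + l) = 4 - (l + (4 + l)**2) = 4 + (-l - (4 + l)**2) = 4 - l - (4 + l)**2)
M(W(-8))*(-2) = (4 - (4 - 8) - (4 + (4 - 8))**2)*(-2) = (4 - 1*(-4) - (4 - 4)**2)*(-2) = (4 + 4 - 1*0**2)*(-2) = (4 + 4 - 1*0)*(-2) = (4 + 4 + 0)*(-2) = 8*(-2) = -16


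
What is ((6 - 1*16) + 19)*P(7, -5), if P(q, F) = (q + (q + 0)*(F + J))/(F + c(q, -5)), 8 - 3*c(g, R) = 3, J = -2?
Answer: 567/5 ≈ 113.40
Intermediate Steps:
c(g, R) = 5/3 (c(g, R) = 8/3 - ⅓*3 = 8/3 - 1 = 5/3)
P(q, F) = (q + q*(-2 + F))/(5/3 + F) (P(q, F) = (q + (q + 0)*(F - 2))/(F + 5/3) = (q + q*(-2 + F))/(5/3 + F))
((6 - 1*16) + 19)*P(7, -5) = ((6 - 1*16) + 19)*(3*7*(-1 - 5)/(5 + 3*(-5))) = ((6 - 16) + 19)*(3*7*(-6)/(5 - 15)) = (-10 + 19)*(3*7*(-6)/(-10)) = 9*(3*7*(-⅒)*(-6)) = 9*(63/5) = 567/5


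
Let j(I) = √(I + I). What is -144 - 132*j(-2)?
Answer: -144 - 264*I ≈ -144.0 - 264.0*I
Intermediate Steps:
j(I) = √2*√I (j(I) = √(2*I) = √2*√I)
-144 - 132*j(-2) = -144 - 132*√2*√(-2) = -144 - 132*√2*I*√2 = -144 - 264*I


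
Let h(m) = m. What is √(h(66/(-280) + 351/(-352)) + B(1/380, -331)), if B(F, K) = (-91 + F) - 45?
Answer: I*√18798294746/11704 ≈ 11.715*I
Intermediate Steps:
B(F, K) = -136 + F
√(h(66/(-280) + 351/(-352)) + B(1/380, -331)) = √((66/(-280) + 351/(-352)) + (-136 + 1/380)) = √((66*(-1/280) + 351*(-1/352)) + (-136 + 1/380)) = √((-33/140 - 351/352) - 51679/380) = √(-15189/12320 - 51679/380) = √(-6424571/46816) = I*√18798294746/11704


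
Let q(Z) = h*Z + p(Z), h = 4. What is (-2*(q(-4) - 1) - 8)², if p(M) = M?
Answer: 1156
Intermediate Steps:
q(Z) = 5*Z (q(Z) = 4*Z + Z = 5*Z)
(-2*(q(-4) - 1) - 8)² = (-2*(5*(-4) - 1) - 8)² = (-2*(-20 - 1) - 8)² = (-2*(-21) - 8)² = (42 - 8)² = 34² = 1156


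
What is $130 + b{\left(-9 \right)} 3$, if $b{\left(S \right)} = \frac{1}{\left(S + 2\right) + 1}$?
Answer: $\frac{259}{2} \approx 129.5$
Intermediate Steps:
$b{\left(S \right)} = \frac{1}{3 + S}$ ($b{\left(S \right)} = \frac{1}{\left(2 + S\right) + 1} = \frac{1}{3 + S}$)
$130 + b{\left(-9 \right)} 3 = 130 + \frac{1}{3 - 9} \cdot 3 = 130 + \frac{1}{-6} \cdot 3 = 130 - \frac{1}{2} = \frac{259}{2}$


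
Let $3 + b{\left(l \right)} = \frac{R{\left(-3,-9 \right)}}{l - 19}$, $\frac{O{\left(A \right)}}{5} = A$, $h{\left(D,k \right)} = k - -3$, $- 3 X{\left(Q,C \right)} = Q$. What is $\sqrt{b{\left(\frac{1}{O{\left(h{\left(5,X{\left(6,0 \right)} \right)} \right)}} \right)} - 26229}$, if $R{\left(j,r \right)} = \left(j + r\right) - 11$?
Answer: $\frac{i \sqrt{231775142}}{94} \approx 161.96 i$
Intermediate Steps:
$X{\left(Q,C \right)} = - \frac{Q}{3}$
$h{\left(D,k \right)} = 3 + k$ ($h{\left(D,k \right)} = k + 3 = 3 + k$)
$O{\left(A \right)} = 5 A$
$R{\left(j,r \right)} = -11 + j + r$
$b{\left(l \right)} = -3 - \frac{23}{-19 + l}$ ($b{\left(l \right)} = -3 + \frac{-11 - 3 - 9}{l - 19} = -3 - \frac{23}{-19 + l}$)
$\sqrt{b{\left(\frac{1}{O{\left(h{\left(5,X{\left(6,0 \right)} \right)} \right)}} \right)} - 26229} = \sqrt{\frac{34 - \frac{3}{5 \left(3 - 2\right)}}{-19 + \frac{1}{5 \left(3 - 2\right)}} - 26229} = \sqrt{\frac{34 - \frac{3}{5 \cdot 1}}{-19 + \frac{1}{5 \cdot 1}} - 26229} = \sqrt{\frac{34 - \frac{3}{5}}{-19 + \frac{1}{5}} - 26229} = \sqrt{\frac{34 - \frac{3}{5}}{- \frac{94}{5}} - 26229} = \sqrt{\left(- \frac{5}{94}\right) \frac{167}{5} - 26229} = \sqrt{- \frac{167}{94} - 26229} = \sqrt{- \frac{2465693}{94}} = \frac{i \sqrt{231775142}}{94}$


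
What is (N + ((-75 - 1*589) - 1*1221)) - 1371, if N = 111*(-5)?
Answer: -3811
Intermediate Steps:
N = -555
(N + ((-75 - 1*589) - 1*1221)) - 1371 = (-555 + ((-75 - 1*589) - 1*1221)) - 1371 = (-555 + ((-75 - 589) - 1221)) - 1371 = (-555 + (-664 - 1221)) - 1371 = (-555 - 1885) - 1371 = -2440 - 1371 = -3811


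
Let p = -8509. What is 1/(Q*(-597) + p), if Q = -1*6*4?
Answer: 1/5819 ≈ 0.00017185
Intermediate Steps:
Q = -24 (Q = -6*4 = -24)
1/(Q*(-597) + p) = 1/(-24*(-597) - 8509) = 1/(14328 - 8509) = 1/5819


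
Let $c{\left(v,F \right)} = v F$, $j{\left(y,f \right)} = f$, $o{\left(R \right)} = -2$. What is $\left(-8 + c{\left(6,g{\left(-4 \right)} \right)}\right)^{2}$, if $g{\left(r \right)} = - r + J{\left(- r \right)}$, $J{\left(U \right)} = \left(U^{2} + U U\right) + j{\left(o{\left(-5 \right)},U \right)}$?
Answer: $53824$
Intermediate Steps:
$J{\left(U \right)} = U + 2 U^{2}$ ($J{\left(U \right)} = \left(U^{2} + U U\right) + U = \left(U^{2} + U^{2}\right) + U = 2 U^{2} + U = U + 2 U^{2}$)
$g{\left(r \right)} = - r - r \left(1 - 2 r\right)$ ($g{\left(r \right)} = - r + - r \left(1 + 2 \left(- r\right)\right) = - r + - r \left(1 - 2 r\right) = - r - r \left(1 - 2 r\right)$)
$c{\left(v,F \right)} = F v$
$\left(-8 + c{\left(6,g{\left(-4 \right)} \right)}\right)^{2} = \left(-8 + 2 \left(-4\right) \left(-1 - 4\right) 6\right)^{2} = \left(-8 + 2 \left(-4\right) \left(-5\right) 6\right)^{2} = \left(-8 + 40 \cdot 6\right)^{2} = \left(-8 + 240\right)^{2} = 232^{2} = 53824$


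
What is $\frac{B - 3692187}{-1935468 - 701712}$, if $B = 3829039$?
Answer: $- \frac{34213}{659295} \approx -0.051893$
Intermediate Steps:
$\frac{B - 3692187}{-1935468 - 701712} = \frac{3829039 - 3692187}{-1935468 - 701712} = \frac{136852}{-1935468 - 701712} = \frac{136852}{-2637180} = 136852 \left(- \frac{1}{2637180}\right) = - \frac{34213}{659295}$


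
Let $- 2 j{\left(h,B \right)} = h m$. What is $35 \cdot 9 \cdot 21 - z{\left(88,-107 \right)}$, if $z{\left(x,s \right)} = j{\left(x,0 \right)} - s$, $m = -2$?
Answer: $6420$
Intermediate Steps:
$j{\left(h,B \right)} = h$ ($j{\left(h,B \right)} = - \frac{h \left(-2\right)}{2} = - \frac{\left(-2\right) h}{2} = h$)
$z{\left(x,s \right)} = x - s$
$35 \cdot 9 \cdot 21 - z{\left(88,-107 \right)} = 35 \cdot 9 \cdot 21 - \left(88 - -107\right) = 315 \cdot 21 - \left(88 + 107\right) = 6615 - 195 = 6420$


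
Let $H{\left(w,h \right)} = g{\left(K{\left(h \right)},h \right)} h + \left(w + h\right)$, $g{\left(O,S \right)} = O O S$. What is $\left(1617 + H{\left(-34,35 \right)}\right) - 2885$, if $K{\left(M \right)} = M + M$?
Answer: $6001233$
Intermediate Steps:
$K{\left(M \right)} = 2 M$
$g{\left(O,S \right)} = S O^{2}$ ($g{\left(O,S \right)} = O^{2} S = S O^{2}$)
$H{\left(w,h \right)} = h + w + 4 h^{4}$ ($H{\left(w,h \right)} = h \left(2 h\right)^{2} h + \left(w + h\right) = h 4 h^{2} h + \left(h + w\right) = 4 h^{3} h + \left(h + w\right) = 4 h^{4} + \left(h + w\right) = h + w + 4 h^{4}$)
$\left(1617 + H{\left(-34,35 \right)}\right) - 2885 = \left(1617 + \left(35 - 34 + 4 \cdot 35^{4}\right)\right) - 2885 = \left(1617 + \left(35 - 34 + 4 \cdot 1500625\right)\right) - 2885 = \left(1617 + \left(35 - 34 + 6002500\right)\right) - 2885 = \left(1617 + 6002501\right) - 2885 = 6004118 - 2885 = 6001233$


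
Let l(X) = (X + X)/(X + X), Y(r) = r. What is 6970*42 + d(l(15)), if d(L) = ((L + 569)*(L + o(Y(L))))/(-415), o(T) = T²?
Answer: 24297192/83 ≈ 2.9274e+5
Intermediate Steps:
l(X) = 1 (l(X) = (2*X)/((2*X)) = (2*X)*(1/(2*X)) = 1)
d(L) = -(569 + L)*(L + L²)/415 (d(L) = ((L + 569)*(L + L²))/(-415) = ((569 + L)*(L + L²))*(-1/415) = -(569 + L)*(L + L²)/415)
6970*42 + d(l(15)) = 6970*42 + (1/415)*1*(-569 - 1*1² - 570*1) = 292740 + (1/415)*1*(-569 - 1*1 - 570) = 292740 + (1/415)*1*(-569 - 1 - 570) = 292740 + (1/415)*1*(-1140) = 292740 - 228/83 = 24297192/83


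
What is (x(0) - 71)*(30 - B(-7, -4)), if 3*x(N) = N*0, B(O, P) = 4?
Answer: -1846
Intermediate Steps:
x(N) = 0 (x(N) = (N*0)/3 = (1/3)*0 = 0)
(x(0) - 71)*(30 - B(-7, -4)) = (0 - 71)*(30 - 1*4) = -71*(30 - 4) = -71*26 = -1846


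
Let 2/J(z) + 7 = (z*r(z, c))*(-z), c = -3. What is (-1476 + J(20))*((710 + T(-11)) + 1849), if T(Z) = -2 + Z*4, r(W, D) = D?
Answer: -4425056258/1193 ≈ -3.7092e+6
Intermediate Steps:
T(Z) = -2 + 4*Z
J(z) = 2/(-7 + 3*z²) (J(z) = 2/(-7 + (z*(-3))*(-z)) = 2/(-7 + (-3*z)*(-z)) = 2/(-7 + 3*z²))
(-1476 + J(20))*((710 + T(-11)) + 1849) = (-1476 + 2/(-7 + 3*20²))*((710 + (-2 + 4*(-11))) + 1849) = (-1476 + 2/(-7 + 3*400))*((710 + (-2 - 44)) + 1849) = (-1476 + 2/(-7 + 1200))*((710 - 46) + 1849) = (-1476 + 2/1193)*(664 + 1849) = (-1476 + 2*(1/1193))*2513 = (-1476 + 2/1193)*2513 = -1760866/1193*2513 = -4425056258/1193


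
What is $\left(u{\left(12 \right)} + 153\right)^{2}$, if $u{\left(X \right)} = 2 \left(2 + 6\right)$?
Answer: $28561$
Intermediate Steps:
$u{\left(X \right)} = 16$ ($u{\left(X \right)} = 2 \cdot 8 = 16$)
$\left(u{\left(12 \right)} + 153\right)^{2} = \left(16 + 153\right)^{2} = 169^{2} = 28561$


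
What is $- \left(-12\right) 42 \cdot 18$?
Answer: $9072$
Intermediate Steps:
$- \left(-12\right) 42 \cdot 18 = - \left(-504\right) 18 = \left(-1\right) \left(-9072\right) = 9072$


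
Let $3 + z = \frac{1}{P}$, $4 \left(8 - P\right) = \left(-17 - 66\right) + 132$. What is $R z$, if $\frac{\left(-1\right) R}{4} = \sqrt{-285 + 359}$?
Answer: $\frac{220 \sqrt{74}}{17} \approx 111.32$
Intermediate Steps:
$R = - 4 \sqrt{74}$ ($R = - 4 \sqrt{-285 + 359} = - 4 \sqrt{74} \approx -34.409$)
$P = - \frac{17}{4}$ ($P = 8 - \frac{\left(-17 - 66\right) + 132}{4} = 8 - \frac{-83 + 132}{4} = 8 - \frac{49}{4} = - \frac{17}{4} \approx -4.25$)
$z = - \frac{55}{17}$ ($z = -3 + \frac{1}{- \frac{17}{4}} = -3 - \frac{4}{17} = - \frac{55}{17} \approx -3.2353$)
$R z = - 4 \sqrt{74} \left(- \frac{55}{17}\right) = \frac{220 \sqrt{74}}{17}$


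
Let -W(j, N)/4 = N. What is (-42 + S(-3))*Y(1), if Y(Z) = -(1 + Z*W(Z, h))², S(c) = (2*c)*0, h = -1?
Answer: 1050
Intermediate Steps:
W(j, N) = -4*N
S(c) = 0
Y(Z) = -(1 + 4*Z)² (Y(Z) = -(1 + Z*(-4*(-1)))² = -(1 + Z*4)² = -(1 + 4*Z)²)
(-42 + S(-3))*Y(1) = (-42 + 0)*(-(1 + 4*1)²) = -(-42)*(1 + 4)² = -(-42)*5² = -(-42)*25 = -42*(-25) = 1050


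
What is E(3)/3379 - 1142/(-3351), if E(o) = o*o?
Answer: 3888977/11323029 ≈ 0.34346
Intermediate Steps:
E(o) = o²
E(3)/3379 - 1142/(-3351) = 3²/3379 - 1142/(-3351) = 9*(1/3379) - 1142*(-1/3351) = 9/3379 + 1142/3351 = 3888977/11323029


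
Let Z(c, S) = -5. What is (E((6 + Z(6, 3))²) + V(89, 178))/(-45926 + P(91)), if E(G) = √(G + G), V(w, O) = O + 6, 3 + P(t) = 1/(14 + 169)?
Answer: -16836/4202503 - 183*√2/8405006 ≈ -0.0040370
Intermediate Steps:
P(t) = -548/183 (P(t) = -3 + 1/(14 + 169) = -3 + 1/183 = -548/183)
V(w, O) = 6 + O
E(G) = √2*√G (E(G) = √(2*G) = √2*√G)
(E((6 + Z(6, 3))²) + V(89, 178))/(-45926 + P(91)) = (√2*√((6 - 5)²) + (6 + 178))/(-45926 - 548/183) = (√2*√(1²) + 184)/(-8405006/183) = (√2*√1 + 184)*(-183/8405006) = (√2*1 + 184)*(-183/8405006) = (√2 + 184)*(-183/8405006) = (184 + √2)*(-183/8405006) = -16836/4202503 - 183*√2/8405006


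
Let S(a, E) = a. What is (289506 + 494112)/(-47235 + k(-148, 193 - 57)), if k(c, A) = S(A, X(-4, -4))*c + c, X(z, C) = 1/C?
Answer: -783618/67511 ≈ -11.607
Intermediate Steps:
k(c, A) = c + A*c (k(c, A) = A*c + c = c + A*c)
(289506 + 494112)/(-47235 + k(-148, 193 - 57)) = (289506 + 494112)/(-47235 - 148*(1 + (193 - 57))) = 783618/(-47235 - 148*(1 + 136)) = 783618/(-47235 - 148*137) = 783618/(-47235 - 20276) = 783618/(-67511) = 783618*(-1/67511) = -783618/67511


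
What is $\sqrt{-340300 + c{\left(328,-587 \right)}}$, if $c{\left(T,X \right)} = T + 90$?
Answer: $i \sqrt{339882} \approx 582.99 i$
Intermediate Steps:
$c{\left(T,X \right)} = 90 + T$
$\sqrt{-340300 + c{\left(328,-587 \right)}} = \sqrt{-340300 + \left(90 + 328\right)} = \sqrt{-340300 + 418} = \sqrt{-339882} = i \sqrt{339882}$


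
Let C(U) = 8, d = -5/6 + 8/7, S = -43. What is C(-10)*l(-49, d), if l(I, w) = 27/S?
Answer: -216/43 ≈ -5.0233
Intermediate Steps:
d = 13/42 (d = -5*1/6 + 8*(1/7) = -5/6 + 8/7 = 13/42 ≈ 0.30952)
l(I, w) = -27/43 (l(I, w) = 27/(-43) = 27*(-1/43) = -27/43)
C(-10)*l(-49, d) = 8*(-27/43) = -216/43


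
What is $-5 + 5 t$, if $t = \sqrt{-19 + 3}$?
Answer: $-5 + 20 i \approx -5.0 + 20.0 i$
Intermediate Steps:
$t = 4 i$ ($t = \sqrt{-16} = 4 i \approx 4.0 i$)
$-5 + 5 t = -5 + 5 \cdot 4 i = -5 + 20 i$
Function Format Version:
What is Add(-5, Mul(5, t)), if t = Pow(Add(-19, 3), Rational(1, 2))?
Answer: Add(-5, Mul(20, I)) ≈ Add(-5.0000, Mul(20.000, I))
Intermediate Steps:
t = Mul(4, I) (t = Pow(-16, Rational(1, 2)) = Mul(4, I) ≈ Mul(4.0000, I))
Add(-5, Mul(5, t)) = Add(-5, Mul(5, Mul(4, I))) = Add(-5, Mul(20, I))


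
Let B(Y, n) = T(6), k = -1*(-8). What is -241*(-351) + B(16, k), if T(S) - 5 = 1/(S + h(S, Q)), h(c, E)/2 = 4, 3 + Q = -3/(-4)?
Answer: 1184345/14 ≈ 84596.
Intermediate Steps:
Q = -9/4 (Q = -3 - 3/(-4) = -3 - 3*(-¼) = -3 + ¾ = -9/4 ≈ -2.2500)
h(c, E) = 8 (h(c, E) = 2*4 = 8)
T(S) = 5 + 1/(8 + S) (T(S) = 5 + 1/(S + 8) = 5 + 1/(8 + S))
k = 8
B(Y, n) = 71/14 (B(Y, n) = (41 + 5*6)/(8 + 6) = (41 + 30)/14 = (1/14)*71 = 71/14)
-241*(-351) + B(16, k) = -241*(-351) + 71/14 = 84591 + 71/14 = 1184345/14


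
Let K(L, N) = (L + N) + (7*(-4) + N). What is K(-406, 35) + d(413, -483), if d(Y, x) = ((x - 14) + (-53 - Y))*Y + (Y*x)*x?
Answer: 95950274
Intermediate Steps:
K(L, N) = -28 + L + 2*N (K(L, N) = (L + N) + (-28 + N) = -28 + L + 2*N)
d(Y, x) = Y*x² + Y*(-67 + x - Y) (d(Y, x) = ((-14 + x) + (-53 - Y))*Y + Y*x² = (-67 + x - Y)*Y + Y*x² = Y*(-67 + x - Y) + Y*x² = Y*x² + Y*(-67 + x - Y))
K(-406, 35) + d(413, -483) = (-28 - 406 + 2*35) + 413*(-67 - 483 + (-483)² - 1*413) = (-28 - 406 + 70) + 413*(-67 - 483 + 233289 - 413) = -364 + 413*232326 = -364 + 95950638 = 95950274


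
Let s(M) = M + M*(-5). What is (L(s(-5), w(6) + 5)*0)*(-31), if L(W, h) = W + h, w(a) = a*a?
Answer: 0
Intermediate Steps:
s(M) = -4*M (s(M) = M - 5*M = -4*M)
w(a) = a**2
(L(s(-5), w(6) + 5)*0)*(-31) = ((-4*(-5) + (6**2 + 5))*0)*(-31) = ((20 + (36 + 5))*0)*(-31) = ((20 + 41)*0)*(-31) = (61*0)*(-31) = 0*(-31) = 0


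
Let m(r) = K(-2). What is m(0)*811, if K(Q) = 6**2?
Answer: 29196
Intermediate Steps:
K(Q) = 36
m(r) = 36
m(0)*811 = 36*811 = 29196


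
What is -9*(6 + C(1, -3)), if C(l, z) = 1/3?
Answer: -57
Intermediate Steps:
C(l, z) = ⅓
-9*(6 + C(1, -3)) = -9*(6 + ⅓) = -9*19/3 = -57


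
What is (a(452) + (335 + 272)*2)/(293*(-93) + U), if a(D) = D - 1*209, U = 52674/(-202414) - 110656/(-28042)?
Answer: -295359573797/5523105267512 ≈ -0.053477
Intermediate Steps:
U = 747187117/202717621 (U = 52674*(-1/202414) - 110656*(-1/28042) = -26337/101207 + 7904/2003 = 747187117/202717621 ≈ 3.6859)
a(D) = -209 + D (a(D) = D - 209 = -209 + D)
(a(452) + (335 + 272)*2)/(293*(-93) + U) = ((-209 + 452) + (335 + 272)*2)/(293*(-93) + 747187117/202717621) = (243 + 607*2)/(-27249 + 747187117/202717621) = (243 + 1214)/(-5523105267512/202717621) = 1457*(-202717621/5523105267512) = -295359573797/5523105267512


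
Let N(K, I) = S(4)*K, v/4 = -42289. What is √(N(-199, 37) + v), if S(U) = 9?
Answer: I*√170947 ≈ 413.46*I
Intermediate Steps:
v = -169156 (v = 4*(-42289) = -169156)
N(K, I) = 9*K
√(N(-199, 37) + v) = √(9*(-199) - 169156) = √(-1791 - 169156) = √(-170947) = I*√170947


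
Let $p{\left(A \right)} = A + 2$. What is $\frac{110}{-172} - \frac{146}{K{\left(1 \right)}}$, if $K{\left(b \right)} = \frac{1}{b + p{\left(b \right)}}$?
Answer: $- \frac{50279}{86} \approx -584.64$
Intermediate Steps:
$p{\left(A \right)} = 2 + A$
$K{\left(b \right)} = \frac{1}{2 + 2 b}$ ($K{\left(b \right)} = \frac{1}{b + \left(2 + b\right)} = \frac{1}{2 + 2 b}$)
$\frac{110}{-172} - \frac{146}{K{\left(1 \right)}} = \frac{110}{-172} - \frac{146}{\frac{1}{2} \frac{1}{1 + 1}} = 110 \left(- \frac{1}{172}\right) - \frac{146}{\frac{1}{2} \cdot \frac{1}{2}} = - \frac{55}{86} - \frac{146}{\frac{1}{2} \cdot \frac{1}{2}} = - \frac{55}{86} - 146 \frac{1}{\frac{1}{4}} = - \frac{55}{86} - 584 = - \frac{50279}{86}$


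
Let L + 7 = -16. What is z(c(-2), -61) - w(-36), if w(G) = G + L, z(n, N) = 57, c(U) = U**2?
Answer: 116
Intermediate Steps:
L = -23 (L = -7 - 16 = -23)
w(G) = -23 + G (w(G) = G - 23 = -23 + G)
z(c(-2), -61) - w(-36) = 57 - (-23 - 36) = 57 - 1*(-59) = 57 + 59 = 116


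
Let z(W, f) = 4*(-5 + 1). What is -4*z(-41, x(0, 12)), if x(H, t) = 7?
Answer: 64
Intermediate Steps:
z(W, f) = -16 (z(W, f) = 4*(-4) = -16)
-4*z(-41, x(0, 12)) = -4*(-16) = 64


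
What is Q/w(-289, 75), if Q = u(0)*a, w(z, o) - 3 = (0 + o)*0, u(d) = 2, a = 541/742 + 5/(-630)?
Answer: 688/1431 ≈ 0.48078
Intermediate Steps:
a = 344/477 (a = 541*(1/742) + 5*(-1/630) = 541/742 - 1/126 = 344/477 ≈ 0.72117)
w(z, o) = 3 (w(z, o) = 3 + (0 + o)*0 = 3 + o*0 = 3 + 0 = 3)
Q = 688/477 (Q = 2*(344/477) = 688/477 ≈ 1.4423)
Q/w(-289, 75) = (688/477)/3 = (688/477)*(⅓) = 688/1431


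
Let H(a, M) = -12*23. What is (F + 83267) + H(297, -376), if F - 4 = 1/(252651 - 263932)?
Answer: 936266594/11281 ≈ 82995.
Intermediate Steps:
H(a, M) = -276
F = 45123/11281 (F = 4 + 1/(252651 - 263932) = 4 + 1/(-11281) = 4 - 1/11281 = 45123/11281 ≈ 3.9999)
(F + 83267) + H(297, -376) = (45123/11281 + 83267) - 276 = 939380150/11281 - 276 = 936266594/11281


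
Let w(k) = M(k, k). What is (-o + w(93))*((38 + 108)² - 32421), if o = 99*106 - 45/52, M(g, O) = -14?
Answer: 6067449955/52 ≈ 1.1668e+8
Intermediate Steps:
w(k) = -14
o = 545643/52 (o = 10494 - 45*1/52 = 10494 - 45/52 = 545643/52 ≈ 10493.)
(-o + w(93))*((38 + 108)² - 32421) = (-1*545643/52 - 14)*((38 + 108)² - 32421) = (-545643/52 - 14)*(146² - 32421) = -546371*(21316 - 32421)/52 = -546371/52*(-11105) = 6067449955/52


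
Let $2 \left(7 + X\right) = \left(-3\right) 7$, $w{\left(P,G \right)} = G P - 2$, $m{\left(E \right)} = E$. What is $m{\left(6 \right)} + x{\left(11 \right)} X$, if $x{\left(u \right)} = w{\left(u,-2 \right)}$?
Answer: $426$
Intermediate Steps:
$w{\left(P,G \right)} = -2 + G P$
$x{\left(u \right)} = -2 - 2 u$
$X = - \frac{35}{2}$ ($X = -7 + \frac{\left(-3\right) 7}{2} = -7 + \frac{1}{2} \left(-21\right) = -7 - \frac{21}{2} = - \frac{35}{2} \approx -17.5$)
$m{\left(6 \right)} + x{\left(11 \right)} X = 6 + \left(-2 - 22\right) \left(- \frac{35}{2}\right) = 6 - -420 = 6 + 420 = 426$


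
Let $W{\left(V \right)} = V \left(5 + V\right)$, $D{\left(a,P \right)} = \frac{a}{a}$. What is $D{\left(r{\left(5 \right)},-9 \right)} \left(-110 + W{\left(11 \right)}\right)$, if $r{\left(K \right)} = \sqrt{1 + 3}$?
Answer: $66$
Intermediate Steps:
$r{\left(K \right)} = 2$ ($r{\left(K \right)} = \sqrt{4} = 2$)
$D{\left(a,P \right)} = 1$
$D{\left(r{\left(5 \right)},-9 \right)} \left(-110 + W{\left(11 \right)}\right) = 1 \left(-110 + 11 \left(5 + 11\right)\right) = 1 \left(-110 + 11 \cdot 16\right) = 1 \left(-110 + 176\right) = 1 \cdot 66 = 66$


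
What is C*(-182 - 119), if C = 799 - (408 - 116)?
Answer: -152607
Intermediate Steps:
C = 507 (C = 799 - 1*292 = 799 - 292 = 507)
C*(-182 - 119) = 507*(-182 - 119) = 507*(-301) = -152607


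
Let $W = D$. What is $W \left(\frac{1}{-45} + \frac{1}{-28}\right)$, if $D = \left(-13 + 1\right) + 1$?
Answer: $\frac{803}{1260} \approx 0.6373$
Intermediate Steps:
$D = -11$ ($D = -12 + 1 = -11$)
$W = -11$
$W \left(\frac{1}{-45} + \frac{1}{-28}\right) = - 11 \left(\frac{1}{-45} + \frac{1}{-28}\right) = - 11 \left(- \frac{1}{45} - \frac{1}{28}\right) = \left(-11\right) \left(- \frac{73}{1260}\right) = \frac{803}{1260}$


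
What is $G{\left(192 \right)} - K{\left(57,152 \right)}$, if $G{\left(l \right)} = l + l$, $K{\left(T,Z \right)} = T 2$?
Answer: $270$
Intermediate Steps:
$K{\left(T,Z \right)} = 2 T$
$G{\left(l \right)} = 2 l$
$G{\left(192 \right)} - K{\left(57,152 \right)} = 2 \cdot 192 - 2 \cdot 57 = 384 - 114 = 270$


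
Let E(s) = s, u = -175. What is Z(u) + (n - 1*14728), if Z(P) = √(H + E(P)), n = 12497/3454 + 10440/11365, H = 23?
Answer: -115593056143/7850942 + 2*I*√38 ≈ -14723.0 + 12.329*I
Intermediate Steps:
n = 35617633/7850942 (n = 12497*(1/3454) + 10440*(1/11365) = 12497/3454 + 2088/2273 = 35617633/7850942 ≈ 4.5367)
Z(P) = √(23 + P)
Z(u) + (n - 1*14728) = √(23 - 175) + (35617633/7850942 - 1*14728) = √(-152) + (35617633/7850942 - 14728) = 2*I*√38 - 115593056143/7850942 = -115593056143/7850942 + 2*I*√38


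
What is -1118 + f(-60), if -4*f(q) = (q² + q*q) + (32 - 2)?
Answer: -5851/2 ≈ -2925.5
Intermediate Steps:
f(q) = -15/2 - q²/2 (f(q) = -((q² + q*q) + (32 - 2))/4 = -((q² + q²) + 30)/4 = -(2*q² + 30)/4 = -(30 + 2*q²)/4 = -15/2 - q²/2)
-1118 + f(-60) = -1118 + (-15/2 - ½*(-60)²) = -1118 + (-15/2 - ½*3600) = -1118 + (-15/2 - 1800) = -1118 - 3615/2 = -5851/2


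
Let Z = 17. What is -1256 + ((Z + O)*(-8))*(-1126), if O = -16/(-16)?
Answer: 160888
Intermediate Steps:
O = 1 (O = -16*(-1/16) = 1)
-1256 + ((Z + O)*(-8))*(-1126) = -1256 + ((17 + 1)*(-8))*(-1126) = -1256 + (18*(-8))*(-1126) = -1256 - 144*(-1126) = -1256 + 162144 = 160888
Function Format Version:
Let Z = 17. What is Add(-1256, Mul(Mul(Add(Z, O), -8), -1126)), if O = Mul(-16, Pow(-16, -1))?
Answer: 160888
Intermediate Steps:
O = 1 (O = Mul(-16, Rational(-1, 16)) = 1)
Add(-1256, Mul(Mul(Add(Z, O), -8), -1126)) = Add(-1256, Mul(Mul(Add(17, 1), -8), -1126)) = Add(-1256, Mul(Mul(18, -8), -1126)) = Add(-1256, Mul(-144, -1126)) = Add(-1256, 162144) = 160888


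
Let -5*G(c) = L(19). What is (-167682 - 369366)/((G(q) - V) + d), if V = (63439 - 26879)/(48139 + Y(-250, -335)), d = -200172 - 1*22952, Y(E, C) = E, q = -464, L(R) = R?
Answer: 128593458360/53427018871 ≈ 2.4069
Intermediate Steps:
G(c) = -19/5 (G(c) = -⅕*19 = -19/5)
d = -223124 (d = -200172 - 22952 = -223124)
V = 36560/47889 (V = (63439 - 26879)/(48139 - 250) = 36560/47889 ≈ 0.76343)
(-167682 - 369366)/((G(q) - V) + d) = (-167682 - 369366)/((-19/5 - 1*36560/47889) - 223124) = -537048/((-19/5 - 36560/47889) - 223124) = -537048/(-1092691/239445 - 223124) = -537048/(-53427018871/239445) = -537048*(-239445/53427018871) = 128593458360/53427018871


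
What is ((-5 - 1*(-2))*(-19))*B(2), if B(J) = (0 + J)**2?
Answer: 228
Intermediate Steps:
B(J) = J**2
((-5 - 1*(-2))*(-19))*B(2) = ((-5 - 1*(-2))*(-19))*2**2 = ((-5 + 2)*(-19))*4 = -3*(-19)*4 = 57*4 = 228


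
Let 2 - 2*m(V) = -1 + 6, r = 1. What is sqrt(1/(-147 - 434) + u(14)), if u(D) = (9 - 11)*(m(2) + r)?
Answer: 2*sqrt(84245)/581 ≈ 0.99914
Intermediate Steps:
m(V) = -3/2 (m(V) = 1 - (-1 + 6)/2 = 1 - 1/2*5 = 1 - 5/2 = -3/2)
u(D) = 1 (u(D) = (9 - 11)*(-3/2 + 1) = -2*(-1/2) = 1)
sqrt(1/(-147 - 434) + u(14)) = sqrt(1/(-147 - 434) + 1) = sqrt(1/(-581) + 1) = sqrt(-1/581 + 1) = sqrt(580/581) = 2*sqrt(84245)/581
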